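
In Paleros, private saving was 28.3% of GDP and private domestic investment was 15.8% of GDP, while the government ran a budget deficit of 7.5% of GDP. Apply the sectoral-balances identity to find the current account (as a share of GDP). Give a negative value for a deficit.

5.0

By the sectoral-balances identity, CA = (S_private - I) + (T - G).
Private balance = 28.3 - 15.8 = 12.5
Government balance (T - G) = -7.5
CA = 12.5 + (-7.5) = 5.0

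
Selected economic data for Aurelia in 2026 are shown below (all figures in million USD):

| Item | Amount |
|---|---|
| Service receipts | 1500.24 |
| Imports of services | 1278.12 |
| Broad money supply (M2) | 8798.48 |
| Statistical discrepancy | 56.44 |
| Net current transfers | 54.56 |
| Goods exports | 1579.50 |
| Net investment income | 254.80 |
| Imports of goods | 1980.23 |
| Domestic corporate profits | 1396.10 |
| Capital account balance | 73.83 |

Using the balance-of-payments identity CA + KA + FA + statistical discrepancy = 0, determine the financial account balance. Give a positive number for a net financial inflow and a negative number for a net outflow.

-261.02

Goods balance = 1579.50 - 1980.23 = -400.73
Services balance = 1500.24 - 1278.12 = 222.12
Trade balance (goods + services) = -400.73 + 222.12 = -178.61
Net primary income = 254.80
Net secondary income = 54.56
Current account = -178.61 + 254.80 + 54.56 = 130.75
Financial account = -(130.75 + 73.83 + 56.44) = -261.02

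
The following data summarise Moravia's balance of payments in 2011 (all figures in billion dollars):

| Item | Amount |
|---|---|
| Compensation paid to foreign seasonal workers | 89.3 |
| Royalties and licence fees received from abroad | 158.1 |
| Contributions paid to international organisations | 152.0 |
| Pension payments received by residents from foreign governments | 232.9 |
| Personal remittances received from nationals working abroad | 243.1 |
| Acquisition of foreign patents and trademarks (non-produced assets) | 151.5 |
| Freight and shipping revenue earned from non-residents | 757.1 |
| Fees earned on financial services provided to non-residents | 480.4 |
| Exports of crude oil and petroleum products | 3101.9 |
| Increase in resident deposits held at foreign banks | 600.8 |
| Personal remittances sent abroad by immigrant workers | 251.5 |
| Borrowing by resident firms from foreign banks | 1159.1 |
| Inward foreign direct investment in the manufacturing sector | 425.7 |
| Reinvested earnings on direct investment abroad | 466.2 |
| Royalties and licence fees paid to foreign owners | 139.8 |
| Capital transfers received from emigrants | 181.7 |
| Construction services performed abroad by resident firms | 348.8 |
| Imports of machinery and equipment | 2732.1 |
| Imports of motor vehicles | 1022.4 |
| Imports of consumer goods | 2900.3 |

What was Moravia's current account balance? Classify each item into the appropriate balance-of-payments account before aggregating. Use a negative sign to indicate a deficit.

-1498.9

Goods: -1022.4 + 3101.9 - 2732.1 - 2900.3 = -3552.9
Services: 348.8 + 757.1 - 139.8 + 480.4 + 158.1 = 1604.6
Primary income: 466.2 - 89.3 = 376.9
Secondary income: 243.1 + 232.9 - 152.0 - 251.5 = 72.5
Current account = (-3552.9) + 1604.6 + 376.9 + 72.5 = -1498.9
(Excluded from the current account — capital account: acquisition of foreign patents and trademarks (non-produced assets) 151.5, capital transfers received from emigrants 181.7; financial account: increase in resident deposits held at foreign banks 600.8, borrowing by resident firms from foreign banks 1159.1, inward foreign direct investment in the manufacturing sector 425.7.)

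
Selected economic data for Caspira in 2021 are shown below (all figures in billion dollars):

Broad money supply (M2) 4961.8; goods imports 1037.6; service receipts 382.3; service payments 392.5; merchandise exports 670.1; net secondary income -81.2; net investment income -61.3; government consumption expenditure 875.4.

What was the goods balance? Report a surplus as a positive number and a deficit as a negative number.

Goods balance = 670.1 - 1037.6 = -367.5

-367.5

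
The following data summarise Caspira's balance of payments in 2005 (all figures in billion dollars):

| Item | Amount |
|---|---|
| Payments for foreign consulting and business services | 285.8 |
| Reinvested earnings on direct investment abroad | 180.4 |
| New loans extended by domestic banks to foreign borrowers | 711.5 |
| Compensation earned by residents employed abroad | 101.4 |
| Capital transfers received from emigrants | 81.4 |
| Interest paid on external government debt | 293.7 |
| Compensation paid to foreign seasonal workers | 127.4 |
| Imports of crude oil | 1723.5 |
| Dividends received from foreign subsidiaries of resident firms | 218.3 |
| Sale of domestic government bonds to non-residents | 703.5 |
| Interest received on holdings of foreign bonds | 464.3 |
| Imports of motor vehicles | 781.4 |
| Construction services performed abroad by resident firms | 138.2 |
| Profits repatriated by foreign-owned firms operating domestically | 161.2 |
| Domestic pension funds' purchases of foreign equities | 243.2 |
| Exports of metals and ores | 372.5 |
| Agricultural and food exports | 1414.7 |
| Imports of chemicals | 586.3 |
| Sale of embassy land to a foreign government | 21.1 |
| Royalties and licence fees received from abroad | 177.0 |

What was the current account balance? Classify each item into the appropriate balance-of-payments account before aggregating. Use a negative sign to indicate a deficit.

-892.5

Goods: -586.3 + 1414.7 - 1723.5 - 781.4 + 372.5 = -1304.0
Services: 177.0 - 285.8 + 138.2 = 29.4
Primary income: -293.7 + 218.3 - 161.2 - 127.4 + 180.4 + 101.4 + 464.3 = 382.1
Current account = (-1304.0) + 29.4 + 382.1 = -892.5
(Excluded from the current account — financial account: new loans extended by domestic banks to foreign borrowers 711.5, sale of domestic government bonds to non-residents 703.5, domestic pension funds' purchases of foreign equities 243.2; capital account: capital transfers received from emigrants 81.4, sale of embassy land to a foreign government 21.1.)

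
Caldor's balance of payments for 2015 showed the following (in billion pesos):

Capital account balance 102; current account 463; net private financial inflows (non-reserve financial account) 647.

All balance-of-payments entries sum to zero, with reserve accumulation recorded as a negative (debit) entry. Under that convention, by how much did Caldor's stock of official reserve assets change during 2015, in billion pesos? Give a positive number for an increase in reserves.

1212

Official reserve transactions balance = -(463 + 102 + 647) = -1212
An accumulation of reserves is recorded as a debit (negative entry), so the change in the stock of reserves is the negative of that balance.
Change in official reserves = -(-1212) = 1212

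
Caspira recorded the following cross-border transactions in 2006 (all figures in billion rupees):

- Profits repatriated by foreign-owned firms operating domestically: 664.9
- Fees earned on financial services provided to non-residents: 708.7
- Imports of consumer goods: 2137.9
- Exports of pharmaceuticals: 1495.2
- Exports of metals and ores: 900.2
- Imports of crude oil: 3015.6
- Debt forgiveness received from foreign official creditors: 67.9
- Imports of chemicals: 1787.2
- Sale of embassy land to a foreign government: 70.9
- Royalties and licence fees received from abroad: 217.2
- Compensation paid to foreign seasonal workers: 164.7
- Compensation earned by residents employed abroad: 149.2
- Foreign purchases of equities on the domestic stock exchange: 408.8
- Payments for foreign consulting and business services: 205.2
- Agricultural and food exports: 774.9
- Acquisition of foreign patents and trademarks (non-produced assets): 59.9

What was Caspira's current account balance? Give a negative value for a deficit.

Goods: -3015.6 + 1495.2 + 774.9 + 900.2 - 2137.9 - 1787.2 = -3770.4
Services: -205.2 + 217.2 + 708.7 = 720.7
Primary income: 149.2 - 164.7 - 664.9 = -680.4
Current account = (-3770.4) + 720.7 + (-680.4) = -3730.1
(Excluded from the current account — capital account: debt forgiveness received from foreign official creditors 67.9, sale of embassy land to a foreign government 70.9, acquisition of foreign patents and trademarks (non-produced assets) 59.9; financial account: foreign purchases of equities on the domestic stock exchange 408.8.)

-3730.1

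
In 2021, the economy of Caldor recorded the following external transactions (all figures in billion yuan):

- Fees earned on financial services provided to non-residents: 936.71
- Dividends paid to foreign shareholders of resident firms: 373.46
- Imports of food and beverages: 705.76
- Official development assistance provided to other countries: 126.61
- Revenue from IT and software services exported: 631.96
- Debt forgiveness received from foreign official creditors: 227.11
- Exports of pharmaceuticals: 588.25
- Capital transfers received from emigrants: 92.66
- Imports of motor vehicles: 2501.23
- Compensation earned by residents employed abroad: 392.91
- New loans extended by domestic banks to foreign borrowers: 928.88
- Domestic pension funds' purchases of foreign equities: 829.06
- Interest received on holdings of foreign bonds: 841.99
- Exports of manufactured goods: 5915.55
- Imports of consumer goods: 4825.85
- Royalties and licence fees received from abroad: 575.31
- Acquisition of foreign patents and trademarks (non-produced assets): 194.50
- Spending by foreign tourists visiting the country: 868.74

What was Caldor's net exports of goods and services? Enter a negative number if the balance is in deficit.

1483.68

Goods: 588.25 - 705.76 - 4825.85 - 2501.23 + 5915.55 = -1529.04
Services: 936.71 + 631.96 + 575.31 + 868.74 = 3012.72
Trade balance = -1529.04 + 3012.72 = 1483.68
(Excluded from the trade balance — primary income: dividends paid to foreign shareholders of resident firms 373.46, compensation earned by residents employed abroad 392.91, interest received on holdings of foreign bonds 841.99; secondary income: official development assistance provided to other countries 126.61; capital account: debt forgiveness received from foreign official creditors 227.11, capital transfers received from emigrants 92.66, acquisition of foreign patents and trademarks (non-produced assets) 194.50; financial account: new loans extended by domestic banks to foreign borrowers 928.88, domestic pension funds' purchases of foreign equities 829.06.)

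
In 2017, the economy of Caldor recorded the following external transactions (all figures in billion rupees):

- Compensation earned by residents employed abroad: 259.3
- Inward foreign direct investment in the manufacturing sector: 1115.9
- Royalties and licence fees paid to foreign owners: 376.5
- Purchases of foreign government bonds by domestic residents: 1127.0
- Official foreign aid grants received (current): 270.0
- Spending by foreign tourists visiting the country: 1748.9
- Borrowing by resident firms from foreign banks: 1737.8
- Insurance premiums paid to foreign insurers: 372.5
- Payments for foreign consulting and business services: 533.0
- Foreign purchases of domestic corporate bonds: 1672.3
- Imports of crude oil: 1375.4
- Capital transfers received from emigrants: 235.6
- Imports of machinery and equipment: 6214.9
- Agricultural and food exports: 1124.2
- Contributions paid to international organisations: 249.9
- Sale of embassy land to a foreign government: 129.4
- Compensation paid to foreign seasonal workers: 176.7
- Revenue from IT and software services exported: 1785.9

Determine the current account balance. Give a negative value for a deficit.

-4110.6

Goods: -1375.4 - 6214.9 + 1124.2 = -6466.1
Services: -533.0 + 1785.9 + 1748.9 - 372.5 - 376.5 = 2252.8
Primary income: -176.7 + 259.3 = 82.6
Secondary income: 270.0 - 249.9 = 20.1
Current account = (-6466.1) + 2252.8 + 82.6 + 20.1 = -4110.6
(Excluded from the current account — financial account: inward foreign direct investment in the manufacturing sector 1115.9, purchases of foreign government bonds by domestic residents 1127.0, borrowing by resident firms from foreign banks 1737.8, foreign purchases of domestic corporate bonds 1672.3; capital account: capital transfers received from emigrants 235.6, sale of embassy land to a foreign government 129.4.)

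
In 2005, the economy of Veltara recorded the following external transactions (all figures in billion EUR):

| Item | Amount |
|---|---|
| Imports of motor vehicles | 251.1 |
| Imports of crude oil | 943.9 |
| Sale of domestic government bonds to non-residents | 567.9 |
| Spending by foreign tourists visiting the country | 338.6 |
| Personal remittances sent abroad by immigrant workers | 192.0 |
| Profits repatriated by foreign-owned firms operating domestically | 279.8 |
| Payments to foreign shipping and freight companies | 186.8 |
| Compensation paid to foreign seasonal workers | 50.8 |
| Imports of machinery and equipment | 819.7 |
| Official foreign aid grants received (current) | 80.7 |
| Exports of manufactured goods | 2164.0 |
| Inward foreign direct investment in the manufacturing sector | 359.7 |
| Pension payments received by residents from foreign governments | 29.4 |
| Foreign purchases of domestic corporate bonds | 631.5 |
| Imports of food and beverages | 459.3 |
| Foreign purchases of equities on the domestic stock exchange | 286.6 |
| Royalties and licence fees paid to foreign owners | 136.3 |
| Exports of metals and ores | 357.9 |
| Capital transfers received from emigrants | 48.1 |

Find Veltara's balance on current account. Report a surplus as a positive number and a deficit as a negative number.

-349.1

Goods: -819.7 - 459.3 + 2164.0 + 357.9 - 943.9 - 251.1 = 47.9
Services: 338.6 - 136.3 - 186.8 = 15.5
Primary income: -50.8 - 279.8 = -330.6
Secondary income: 80.7 + 29.4 - 192.0 = -81.9
Current account = 47.9 + 15.5 + (-330.6) + (-81.9) = -349.1
(Excluded from the current account — financial account: sale of domestic government bonds to non-residents 567.9, inward foreign direct investment in the manufacturing sector 359.7, foreign purchases of domestic corporate bonds 631.5, foreign purchases of equities on the domestic stock exchange 286.6; capital account: capital transfers received from emigrants 48.1.)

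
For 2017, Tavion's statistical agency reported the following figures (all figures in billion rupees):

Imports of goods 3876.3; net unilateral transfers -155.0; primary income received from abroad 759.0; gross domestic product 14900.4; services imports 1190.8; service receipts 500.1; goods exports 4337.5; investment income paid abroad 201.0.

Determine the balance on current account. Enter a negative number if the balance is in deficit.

Goods balance = 4337.5 - 3876.3 = 461.2
Services balance = 500.1 - 1190.8 = -690.7
Trade balance (goods + services) = 461.2 + (-690.7) = -229.5
Net primary income = 759.0 - 201.0 = 558.0
Net secondary income = -155.0
Current account = -229.5 + 558.0 + (-155.0) = 173.5

173.5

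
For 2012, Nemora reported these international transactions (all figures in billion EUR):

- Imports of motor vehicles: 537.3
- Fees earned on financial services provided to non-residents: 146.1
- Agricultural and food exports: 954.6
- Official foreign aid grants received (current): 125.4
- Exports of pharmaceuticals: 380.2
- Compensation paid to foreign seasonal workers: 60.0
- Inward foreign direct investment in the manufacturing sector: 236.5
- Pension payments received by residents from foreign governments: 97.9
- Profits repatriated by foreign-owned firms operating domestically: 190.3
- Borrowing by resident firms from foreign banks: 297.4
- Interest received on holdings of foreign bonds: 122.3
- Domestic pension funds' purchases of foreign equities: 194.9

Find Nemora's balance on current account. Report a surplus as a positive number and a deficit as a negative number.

1038.9

Goods: -537.3 + 380.2 + 954.6 = 797.5
Services: 146.1
Primary income: -60.0 - 190.3 + 122.3 = -128.0
Secondary income: 97.9 + 125.4 = 223.3
Current account = 797.5 + 146.1 + (-128.0) + 223.3 = 1038.9
(Excluded from the current account — financial account: inward foreign direct investment in the manufacturing sector 236.5, borrowing by resident firms from foreign banks 297.4, domestic pension funds' purchases of foreign equities 194.9.)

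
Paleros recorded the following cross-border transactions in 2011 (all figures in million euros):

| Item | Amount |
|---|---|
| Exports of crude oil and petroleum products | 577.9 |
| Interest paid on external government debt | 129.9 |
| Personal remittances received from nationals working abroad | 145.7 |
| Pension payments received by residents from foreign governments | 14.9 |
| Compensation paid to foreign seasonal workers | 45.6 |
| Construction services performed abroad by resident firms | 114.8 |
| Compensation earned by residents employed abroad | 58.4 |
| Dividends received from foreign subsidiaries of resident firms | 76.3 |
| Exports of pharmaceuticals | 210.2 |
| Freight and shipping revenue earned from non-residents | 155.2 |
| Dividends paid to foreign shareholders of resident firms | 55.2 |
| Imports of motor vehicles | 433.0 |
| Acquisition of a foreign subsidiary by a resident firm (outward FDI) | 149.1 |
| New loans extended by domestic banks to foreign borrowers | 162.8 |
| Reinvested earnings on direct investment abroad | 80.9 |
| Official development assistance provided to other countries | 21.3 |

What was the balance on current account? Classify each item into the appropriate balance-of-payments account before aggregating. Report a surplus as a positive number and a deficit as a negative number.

Goods: 577.9 - 433.0 + 210.2 = 355.1
Services: 155.2 + 114.8 = 270.0
Primary income: -129.9 + 76.3 + 80.9 - 45.6 + 58.4 - 55.2 = -15.1
Secondary income: 145.7 + 14.9 - 21.3 = 139.3
Current account = 355.1 + 270.0 + (-15.1) + 139.3 = 749.3
(Excluded from the current account — financial account: acquisition of a foreign subsidiary by a resident firm (outward FDI) 149.1, new loans extended by domestic banks to foreign borrowers 162.8.)

749.3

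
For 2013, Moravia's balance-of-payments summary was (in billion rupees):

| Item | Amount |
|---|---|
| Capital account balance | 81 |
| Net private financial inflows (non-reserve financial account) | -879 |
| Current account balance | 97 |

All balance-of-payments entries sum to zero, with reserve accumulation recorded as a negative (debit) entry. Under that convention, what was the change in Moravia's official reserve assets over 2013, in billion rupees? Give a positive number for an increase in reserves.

-701

Official reserve transactions balance = -(97 + 81 + (-879)) = 701
An accumulation of reserves is recorded as a debit (negative entry), so the change in the stock of reserves is the negative of that balance.
Change in official reserves = -(701) = -701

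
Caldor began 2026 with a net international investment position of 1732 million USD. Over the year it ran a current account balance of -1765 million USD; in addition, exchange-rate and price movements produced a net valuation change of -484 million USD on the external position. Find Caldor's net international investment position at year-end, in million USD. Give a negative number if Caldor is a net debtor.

Change in NIIP = current account + net valuation change = -1765 + (-484) = -2249
End-of-year NIIP = 1732 + (-2249) = -517

-517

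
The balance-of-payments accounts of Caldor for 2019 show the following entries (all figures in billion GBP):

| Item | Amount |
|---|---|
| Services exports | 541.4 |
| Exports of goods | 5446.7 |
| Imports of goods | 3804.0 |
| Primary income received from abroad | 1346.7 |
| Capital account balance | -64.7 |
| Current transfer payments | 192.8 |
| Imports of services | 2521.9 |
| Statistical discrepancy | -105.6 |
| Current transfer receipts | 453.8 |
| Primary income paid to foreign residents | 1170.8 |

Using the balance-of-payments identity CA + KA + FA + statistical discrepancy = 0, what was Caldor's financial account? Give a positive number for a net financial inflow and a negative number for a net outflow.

71.2

Goods balance = 5446.7 - 3804.0 = 1642.7
Services balance = 541.4 - 2521.9 = -1980.5
Trade balance (goods + services) = 1642.7 + (-1980.5) = -337.8
Net primary income = 1346.7 - 1170.8 = 175.9
Net secondary income = 453.8 - 192.8 = 261.0
Current account = -337.8 + 175.9 + 261.0 = 99.1
Financial account = -(99.1 + (-64.7) + (-105.6)) = 71.2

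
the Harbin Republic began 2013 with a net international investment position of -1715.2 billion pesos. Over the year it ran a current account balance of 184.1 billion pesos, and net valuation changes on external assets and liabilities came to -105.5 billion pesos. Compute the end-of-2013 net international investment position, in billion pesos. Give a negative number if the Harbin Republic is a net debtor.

-1636.6

Change in NIIP = current account + net valuation change = 184.1 + (-105.5) = 78.6
End-of-year NIIP = -1715.2 + 78.6 = -1636.6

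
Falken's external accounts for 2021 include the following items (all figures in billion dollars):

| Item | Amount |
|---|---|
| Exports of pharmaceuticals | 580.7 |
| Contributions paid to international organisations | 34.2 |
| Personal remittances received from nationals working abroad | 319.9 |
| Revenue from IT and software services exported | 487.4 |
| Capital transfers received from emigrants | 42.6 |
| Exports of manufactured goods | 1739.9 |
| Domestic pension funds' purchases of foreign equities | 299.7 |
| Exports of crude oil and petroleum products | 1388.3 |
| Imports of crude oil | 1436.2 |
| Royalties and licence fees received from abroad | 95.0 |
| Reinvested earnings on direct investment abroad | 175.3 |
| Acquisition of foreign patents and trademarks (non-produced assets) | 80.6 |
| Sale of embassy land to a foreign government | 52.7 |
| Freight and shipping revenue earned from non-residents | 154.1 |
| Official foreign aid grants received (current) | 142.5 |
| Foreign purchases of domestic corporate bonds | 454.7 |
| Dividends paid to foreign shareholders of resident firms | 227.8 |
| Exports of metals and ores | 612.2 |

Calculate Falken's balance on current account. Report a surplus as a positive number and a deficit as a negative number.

Goods: 1388.3 + 1739.9 - 1436.2 + 580.7 + 612.2 = 2884.9
Services: 154.1 + 487.4 + 95.0 = 736.5
Primary income: 175.3 - 227.8 = -52.5
Secondary income: 319.9 - 34.2 + 142.5 = 428.2
Current account = 2884.9 + 736.5 + (-52.5) + 428.2 = 3997.1
(Excluded from the current account — capital account: capital transfers received from emigrants 42.6, acquisition of foreign patents and trademarks (non-produced assets) 80.6, sale of embassy land to a foreign government 52.7; financial account: domestic pension funds' purchases of foreign equities 299.7, foreign purchases of domestic corporate bonds 454.7.)

3997.1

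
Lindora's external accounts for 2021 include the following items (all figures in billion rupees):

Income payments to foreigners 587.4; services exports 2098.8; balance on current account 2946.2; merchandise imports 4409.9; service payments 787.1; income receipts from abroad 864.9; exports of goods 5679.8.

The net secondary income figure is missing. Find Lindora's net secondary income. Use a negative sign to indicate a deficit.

Current account = goods balance + services balance + net primary income + net secondary income
Sum of the known components = 2859.1
Net secondary income = CA - (known components) = 2946.2 - 2859.1 = 87.1

87.1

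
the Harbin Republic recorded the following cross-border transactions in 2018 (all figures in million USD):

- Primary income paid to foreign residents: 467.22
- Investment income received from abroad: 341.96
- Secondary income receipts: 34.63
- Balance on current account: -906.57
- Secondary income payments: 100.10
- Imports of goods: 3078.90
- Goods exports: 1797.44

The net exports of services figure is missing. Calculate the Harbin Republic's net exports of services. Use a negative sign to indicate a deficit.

Current account = goods balance + services balance + net primary income + net secondary income
Sum of the known components = -1472.19
Net exports of services = CA - (known components) = -906.57 - (-1472.19) = 565.62

565.62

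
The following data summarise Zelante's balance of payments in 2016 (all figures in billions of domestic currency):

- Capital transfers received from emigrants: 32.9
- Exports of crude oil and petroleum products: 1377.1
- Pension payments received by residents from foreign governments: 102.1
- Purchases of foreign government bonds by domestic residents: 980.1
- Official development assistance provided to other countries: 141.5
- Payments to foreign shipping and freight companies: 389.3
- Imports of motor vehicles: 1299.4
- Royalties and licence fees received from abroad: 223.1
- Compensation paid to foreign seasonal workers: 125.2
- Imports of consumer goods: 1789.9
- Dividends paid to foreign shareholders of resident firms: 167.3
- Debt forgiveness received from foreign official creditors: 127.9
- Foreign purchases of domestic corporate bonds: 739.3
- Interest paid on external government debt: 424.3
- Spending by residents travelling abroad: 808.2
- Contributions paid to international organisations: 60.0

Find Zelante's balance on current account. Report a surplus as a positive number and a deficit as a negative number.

Goods: -1299.4 + 1377.1 - 1789.9 = -1712.2
Services: -389.3 + 223.1 - 808.2 = -974.4
Primary income: -167.3 - 125.2 - 424.3 = -716.8
Secondary income: 102.1 - 60.0 - 141.5 = -99.4
Current account = (-1712.2) + (-974.4) + (-716.8) + (-99.4) = -3502.8
(Excluded from the current account — capital account: capital transfers received from emigrants 32.9, debt forgiveness received from foreign official creditors 127.9; financial account: purchases of foreign government bonds by domestic residents 980.1, foreign purchases of domestic corporate bonds 739.3.)

-3502.8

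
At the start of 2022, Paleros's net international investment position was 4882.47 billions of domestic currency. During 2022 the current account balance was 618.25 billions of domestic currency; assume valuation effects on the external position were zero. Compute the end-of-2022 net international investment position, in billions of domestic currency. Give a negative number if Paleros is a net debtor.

5500.72

With no valuation effects, change in NIIP = current account = 618.25
End-of-year NIIP = 4882.47 + 618.25 = 5500.72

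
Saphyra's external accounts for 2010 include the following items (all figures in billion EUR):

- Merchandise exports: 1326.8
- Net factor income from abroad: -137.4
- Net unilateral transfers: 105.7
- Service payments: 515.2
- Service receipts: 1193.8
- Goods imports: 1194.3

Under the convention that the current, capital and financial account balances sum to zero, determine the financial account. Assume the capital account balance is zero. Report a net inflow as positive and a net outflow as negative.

-779.4

Goods balance = 1326.8 - 1194.3 = 132.5
Services balance = 1193.8 - 515.2 = 678.6
Trade balance (goods + services) = 132.5 + 678.6 = 811.1
Net primary income = -137.4
Net secondary income = 105.7
Current account = 811.1 + (-137.4) + 105.7 = 779.4
Financial account = -(779.4) = -779.4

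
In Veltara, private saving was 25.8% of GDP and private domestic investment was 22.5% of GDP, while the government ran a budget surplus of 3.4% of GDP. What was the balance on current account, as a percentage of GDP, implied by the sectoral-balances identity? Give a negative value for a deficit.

6.7

By the sectoral-balances identity, CA = (S_private - I) + (T - G).
Private balance = 25.8 - 22.5 = 3.3
Government balance (T - G) = 3.4
CA = 3.3 + 3.4 = 6.7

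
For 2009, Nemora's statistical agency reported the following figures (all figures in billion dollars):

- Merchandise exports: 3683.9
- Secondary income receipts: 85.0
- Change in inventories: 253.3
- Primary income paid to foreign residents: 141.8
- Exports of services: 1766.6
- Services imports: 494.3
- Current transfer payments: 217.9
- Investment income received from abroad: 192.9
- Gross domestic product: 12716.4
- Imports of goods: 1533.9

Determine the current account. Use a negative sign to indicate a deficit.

Goods balance = 3683.9 - 1533.9 = 2150.0
Services balance = 1766.6 - 494.3 = 1272.3
Trade balance (goods + services) = 2150.0 + 1272.3 = 3422.3
Net primary income = 192.9 - 141.8 = 51.1
Net secondary income = 85.0 - 217.9 = -132.9
Current account = 3422.3 + 51.1 + (-132.9) = 3340.5

3340.5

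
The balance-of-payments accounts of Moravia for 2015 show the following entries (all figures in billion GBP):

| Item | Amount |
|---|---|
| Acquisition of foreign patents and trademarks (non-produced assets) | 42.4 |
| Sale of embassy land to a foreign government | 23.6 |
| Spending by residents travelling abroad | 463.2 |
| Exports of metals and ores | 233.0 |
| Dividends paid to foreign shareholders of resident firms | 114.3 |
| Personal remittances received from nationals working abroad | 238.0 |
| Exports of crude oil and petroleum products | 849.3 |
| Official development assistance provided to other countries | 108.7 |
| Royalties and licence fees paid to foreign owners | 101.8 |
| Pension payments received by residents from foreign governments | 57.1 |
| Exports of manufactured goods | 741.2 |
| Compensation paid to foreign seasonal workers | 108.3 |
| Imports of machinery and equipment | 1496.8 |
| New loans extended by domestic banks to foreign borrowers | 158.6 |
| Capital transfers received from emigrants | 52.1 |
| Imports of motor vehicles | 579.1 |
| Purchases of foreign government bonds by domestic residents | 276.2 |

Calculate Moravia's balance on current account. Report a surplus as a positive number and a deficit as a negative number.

-853.6

Goods: 849.3 - 1496.8 - 579.1 + 233.0 + 741.2 = -252.4
Services: -463.2 - 101.8 = -565.0
Primary income: -108.3 - 114.3 = -222.6
Secondary income: -108.7 + 238.0 + 57.1 = 186.4
Current account = (-252.4) + (-565.0) + (-222.6) + 186.4 = -853.6
(Excluded from the current account — capital account: acquisition of foreign patents and trademarks (non-produced assets) 42.4, sale of embassy land to a foreign government 23.6, capital transfers received from emigrants 52.1; financial account: new loans extended by domestic banks to foreign borrowers 158.6, purchases of foreign government bonds by domestic residents 276.2.)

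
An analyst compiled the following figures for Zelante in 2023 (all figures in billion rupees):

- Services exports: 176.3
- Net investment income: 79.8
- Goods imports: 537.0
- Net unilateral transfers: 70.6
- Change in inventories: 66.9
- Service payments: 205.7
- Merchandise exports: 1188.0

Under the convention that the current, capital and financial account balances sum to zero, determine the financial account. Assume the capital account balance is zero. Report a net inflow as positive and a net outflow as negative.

-772.0

Goods balance = 1188.0 - 537.0 = 651.0
Services balance = 176.3 - 205.7 = -29.4
Trade balance (goods + services) = 651.0 + (-29.4) = 621.6
Net primary income = 79.8
Net secondary income = 70.6
Current account = 621.6 + 79.8 + 70.6 = 772.0
Financial account = -(772.0) = -772.0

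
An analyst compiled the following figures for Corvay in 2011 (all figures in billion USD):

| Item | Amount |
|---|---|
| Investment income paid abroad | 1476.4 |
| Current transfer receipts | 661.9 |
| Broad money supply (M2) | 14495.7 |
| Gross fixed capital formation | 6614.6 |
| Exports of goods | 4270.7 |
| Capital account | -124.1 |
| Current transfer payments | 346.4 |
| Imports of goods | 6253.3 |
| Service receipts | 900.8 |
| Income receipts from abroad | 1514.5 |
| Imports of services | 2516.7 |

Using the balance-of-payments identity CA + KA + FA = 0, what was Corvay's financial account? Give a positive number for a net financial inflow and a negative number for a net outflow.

Goods balance = 4270.7 - 6253.3 = -1982.6
Services balance = 900.8 - 2516.7 = -1615.9
Trade balance (goods + services) = -1982.6 + (-1615.9) = -3598.5
Net primary income = 1514.5 - 1476.4 = 38.1
Net secondary income = 661.9 - 346.4 = 315.5
Current account = -3598.5 + 38.1 + 315.5 = -3244.9
Financial account = -(-3244.9 + (-124.1)) = 3369.0

3369.0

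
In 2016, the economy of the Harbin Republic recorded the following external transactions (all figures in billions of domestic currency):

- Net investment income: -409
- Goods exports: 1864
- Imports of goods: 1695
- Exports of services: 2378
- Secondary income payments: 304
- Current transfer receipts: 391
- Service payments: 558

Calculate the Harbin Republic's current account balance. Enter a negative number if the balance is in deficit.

1667

Goods balance = 1864 - 1695 = 169
Services balance = 2378 - 558 = 1820
Trade balance (goods + services) = 169 + 1820 = 1989
Net primary income = -409
Net secondary income = 391 - 304 = 87
Current account = 1989 + (-409) + 87 = 1667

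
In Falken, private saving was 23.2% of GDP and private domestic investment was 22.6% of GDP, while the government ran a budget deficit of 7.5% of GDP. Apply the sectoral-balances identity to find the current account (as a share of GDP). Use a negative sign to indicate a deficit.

By the sectoral-balances identity, CA = (S_private - I) + (T - G).
Private balance = 23.2 - 22.6 = 0.6
Government balance (T - G) = -7.5
CA = 0.6 + (-7.5) = -6.9

-6.9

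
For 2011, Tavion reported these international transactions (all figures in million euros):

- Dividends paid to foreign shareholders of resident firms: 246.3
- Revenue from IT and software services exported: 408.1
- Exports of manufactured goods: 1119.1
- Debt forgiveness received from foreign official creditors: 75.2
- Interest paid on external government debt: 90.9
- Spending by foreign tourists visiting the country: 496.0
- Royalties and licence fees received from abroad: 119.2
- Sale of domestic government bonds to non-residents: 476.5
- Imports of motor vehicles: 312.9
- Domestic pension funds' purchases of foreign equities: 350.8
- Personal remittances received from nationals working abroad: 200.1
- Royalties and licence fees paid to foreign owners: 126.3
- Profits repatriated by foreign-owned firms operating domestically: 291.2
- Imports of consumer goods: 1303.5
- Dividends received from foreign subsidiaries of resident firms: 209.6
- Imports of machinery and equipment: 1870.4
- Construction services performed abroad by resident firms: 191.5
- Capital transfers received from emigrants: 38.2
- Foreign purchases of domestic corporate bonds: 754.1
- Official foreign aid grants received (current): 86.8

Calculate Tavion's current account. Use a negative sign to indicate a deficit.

Goods: -1303.5 - 1870.4 - 312.9 + 1119.1 = -2367.7
Services: -126.3 + 119.2 + 496.0 + 408.1 + 191.5 = 1088.5
Primary income: -246.3 - 291.2 - 90.9 + 209.6 = -418.8
Secondary income: 200.1 + 86.8 = 286.9
Current account = (-2367.7) + 1088.5 + (-418.8) + 286.9 = -1411.1
(Excluded from the current account — capital account: debt forgiveness received from foreign official creditors 75.2, capital transfers received from emigrants 38.2; financial account: sale of domestic government bonds to non-residents 476.5, domestic pension funds' purchases of foreign equities 350.8, foreign purchases of domestic corporate bonds 754.1.)

-1411.1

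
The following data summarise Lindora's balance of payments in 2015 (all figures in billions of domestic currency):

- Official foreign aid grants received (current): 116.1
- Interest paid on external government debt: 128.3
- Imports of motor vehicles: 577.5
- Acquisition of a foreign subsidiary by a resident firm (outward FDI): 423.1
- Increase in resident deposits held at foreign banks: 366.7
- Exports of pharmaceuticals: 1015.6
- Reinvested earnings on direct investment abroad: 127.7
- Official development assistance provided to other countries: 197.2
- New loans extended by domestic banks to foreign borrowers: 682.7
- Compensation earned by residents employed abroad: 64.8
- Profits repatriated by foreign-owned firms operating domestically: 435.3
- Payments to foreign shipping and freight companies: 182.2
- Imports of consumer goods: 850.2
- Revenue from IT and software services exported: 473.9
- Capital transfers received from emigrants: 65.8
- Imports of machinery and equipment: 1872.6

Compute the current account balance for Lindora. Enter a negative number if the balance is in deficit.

-2445.2

Goods: -577.5 + 1015.6 - 1872.6 - 850.2 = -2284.7
Services: -182.2 + 473.9 = 291.7
Primary income: -128.3 + 127.7 - 435.3 + 64.8 = -371.1
Secondary income: -197.2 + 116.1 = -81.1
Current account = (-2284.7) + 291.7 + (-371.1) + (-81.1) = -2445.2
(Excluded from the current account — financial account: acquisition of a foreign subsidiary by a resident firm (outward FDI) 423.1, increase in resident deposits held at foreign banks 366.7, new loans extended by domestic banks to foreign borrowers 682.7; capital account: capital transfers received from emigrants 65.8.)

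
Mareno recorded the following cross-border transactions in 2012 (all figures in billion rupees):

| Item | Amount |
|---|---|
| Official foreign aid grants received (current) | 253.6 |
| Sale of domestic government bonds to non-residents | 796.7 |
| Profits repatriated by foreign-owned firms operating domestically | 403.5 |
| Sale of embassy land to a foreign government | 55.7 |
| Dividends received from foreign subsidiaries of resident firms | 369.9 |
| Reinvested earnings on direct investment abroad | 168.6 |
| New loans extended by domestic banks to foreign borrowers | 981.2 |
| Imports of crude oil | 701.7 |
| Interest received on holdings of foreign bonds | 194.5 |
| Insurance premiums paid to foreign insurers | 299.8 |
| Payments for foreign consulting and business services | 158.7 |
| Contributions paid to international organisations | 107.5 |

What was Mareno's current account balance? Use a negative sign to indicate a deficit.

Goods: -701.7
Services: -299.8 - 158.7 = -458.5
Primary income: 369.9 - 403.5 + 168.6 + 194.5 = 329.5
Secondary income: -107.5 + 253.6 = 146.1
Current account = (-701.7) + (-458.5) + 329.5 + 146.1 = -684.6
(Excluded from the current account — financial account: sale of domestic government bonds to non-residents 796.7, new loans extended by domestic banks to foreign borrowers 981.2; capital account: sale of embassy land to a foreign government 55.7.)

-684.6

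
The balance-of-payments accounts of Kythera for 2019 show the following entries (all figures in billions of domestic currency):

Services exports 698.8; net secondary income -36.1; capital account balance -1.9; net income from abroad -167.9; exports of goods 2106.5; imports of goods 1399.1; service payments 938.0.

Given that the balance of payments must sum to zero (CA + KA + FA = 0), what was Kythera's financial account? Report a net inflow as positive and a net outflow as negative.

-262.3

Goods balance = 2106.5 - 1399.1 = 707.4
Services balance = 698.8 - 938.0 = -239.2
Trade balance (goods + services) = 707.4 + (-239.2) = 468.2
Net primary income = -167.9
Net secondary income = -36.1
Current account = 468.2 + (-167.9) + (-36.1) = 264.2
Financial account = -(264.2 + (-1.9)) = -262.3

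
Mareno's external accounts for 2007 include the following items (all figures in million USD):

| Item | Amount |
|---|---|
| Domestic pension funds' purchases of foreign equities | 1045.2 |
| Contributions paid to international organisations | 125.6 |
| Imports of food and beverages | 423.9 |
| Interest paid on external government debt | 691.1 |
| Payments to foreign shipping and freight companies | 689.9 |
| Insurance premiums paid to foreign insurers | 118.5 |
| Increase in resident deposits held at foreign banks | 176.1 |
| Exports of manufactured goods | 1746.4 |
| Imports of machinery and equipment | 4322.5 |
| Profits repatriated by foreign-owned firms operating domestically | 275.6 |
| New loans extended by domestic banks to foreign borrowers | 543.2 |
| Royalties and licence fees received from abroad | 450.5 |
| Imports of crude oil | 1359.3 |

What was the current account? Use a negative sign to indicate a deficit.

-5809.5

Goods: -4322.5 + 1746.4 - 1359.3 - 423.9 = -4359.3
Services: 450.5 - 118.5 - 689.9 = -357.9
Primary income: -275.6 - 691.1 = -966.7
Secondary income: -125.6
Current account = (-4359.3) + (-357.9) + (-966.7) + (-125.6) = -5809.5
(Excluded from the current account — financial account: domestic pension funds' purchases of foreign equities 1045.2, increase in resident deposits held at foreign banks 176.1, new loans extended by domestic banks to foreign borrowers 543.2.)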